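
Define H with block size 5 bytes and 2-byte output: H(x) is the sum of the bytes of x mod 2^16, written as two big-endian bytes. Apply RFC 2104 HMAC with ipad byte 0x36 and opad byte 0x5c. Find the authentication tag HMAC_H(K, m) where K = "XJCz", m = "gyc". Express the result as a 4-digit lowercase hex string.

00e2

Key "XJCz" = 58 4a 43 7a is 4 bytes ≤ B = 5; zero-pad to 5 bytes: K' = 58 4a 43 7a 00.
K' ⊕ ipad = 6e 7c 75 4c 36.  K' ⊕ opad = 04 16 1f 26 5c.
Inner input = (K'⊕ipad) ∥ m = 6e 7c 75 4c 36 ∥ 67 79 63.
Inner hash: sum = 110+124+117+76+54+103+121+99 = 804 → 03 24.
Outer input = (K'⊕opad) ∥ inner = 04 16 1f 26 5c ∥ 03 24.
Outer hash (tag): sum = 4+22+31+38+92+3+36 = 226 → 00 e2.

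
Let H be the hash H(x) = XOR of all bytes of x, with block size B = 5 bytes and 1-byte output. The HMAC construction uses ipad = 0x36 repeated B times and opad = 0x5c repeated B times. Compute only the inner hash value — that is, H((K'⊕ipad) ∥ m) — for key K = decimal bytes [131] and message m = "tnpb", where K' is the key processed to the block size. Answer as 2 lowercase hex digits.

bd

Key decimal bytes [131] = 83 is 1 byte ≤ B = 5; zero-pad to 5 bytes: K' = 83 00 00 00 00.
K' ⊕ ipad = b5 36 36 36 36.
Inner input = b5 36 36 36 36 ∥ 74 6e 70 62.
Inner hash: XOR b5⊕36⊕36⊕36⊕36⊕74⊕6e⊕70⊕62 = bd.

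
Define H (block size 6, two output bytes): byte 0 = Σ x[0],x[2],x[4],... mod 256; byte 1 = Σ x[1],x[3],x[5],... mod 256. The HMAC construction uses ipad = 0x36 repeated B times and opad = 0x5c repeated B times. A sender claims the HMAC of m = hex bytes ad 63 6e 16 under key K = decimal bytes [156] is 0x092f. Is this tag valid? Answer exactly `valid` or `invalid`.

invalid

Key decimal bytes [156] = 9c is 1 byte ≤ B = 6; zero-pad to 6 bytes: K' = 9c 00 00 00 00 00.
K' ⊕ ipad = aa 36 36 36 36 36; K' ⊕ opad = c0 5c 5c 5c 5c 5c.
Inner hash: even-index sum = 561 mod 256 = 49; odd-index sum = 283 mod 256 = 27 → 31 1b.
Outer hash (recomputed tag): even-index sum = 425 mod 256 = 169; odd-index sum = 303 mod 256 = 47 → a9 2f.
Recomputed tag = a92f; claimed = 092f → mismatch.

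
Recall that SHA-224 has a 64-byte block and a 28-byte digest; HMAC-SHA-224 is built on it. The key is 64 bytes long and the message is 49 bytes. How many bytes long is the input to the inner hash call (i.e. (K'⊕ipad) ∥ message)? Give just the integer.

113

Key is 64 ≤ 64 bytes, zero-padded: |K'| = 64.
Inner input = (K'⊕ipad) ∥ m → 64 + 49 = 113 bytes.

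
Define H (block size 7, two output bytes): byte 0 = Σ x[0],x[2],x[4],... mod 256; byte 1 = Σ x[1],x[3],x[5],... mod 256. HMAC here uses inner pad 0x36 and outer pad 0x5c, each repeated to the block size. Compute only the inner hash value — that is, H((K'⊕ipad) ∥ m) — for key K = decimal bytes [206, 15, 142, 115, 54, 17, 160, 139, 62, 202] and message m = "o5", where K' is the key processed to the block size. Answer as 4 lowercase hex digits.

Key decimal bytes [206, 15, 142, 115, 54, 17, 160, 139, 62, 202] = ce 0f 8e 73 36 11 a0 8b 3e ca is 10 bytes > B = 7, so hash it first: H(key) = 70 e8, then zero-pad to 7 bytes: K' = 70 e8 00 00 00 00 00.
K' ⊕ ipad = 46 de 36 36 36 36 36.
Inner input = 46 de 36 36 36 36 36 ∥ 6f 35.
Inner hash: even-index sum = 285 mod 256 = 29; odd-index sum = 441 mod 256 = 185 → 1d b9.

1db9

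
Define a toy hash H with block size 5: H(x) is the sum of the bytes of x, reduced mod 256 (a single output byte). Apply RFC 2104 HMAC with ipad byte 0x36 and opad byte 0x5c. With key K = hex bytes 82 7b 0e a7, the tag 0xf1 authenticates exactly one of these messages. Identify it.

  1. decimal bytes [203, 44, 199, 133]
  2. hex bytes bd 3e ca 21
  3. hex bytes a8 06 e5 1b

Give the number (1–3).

Key hex bytes 82 7b 0e a7 is 4 bytes ≤ B = 5; zero-pad to 5 bytes: K' = 82 7b 0e a7 00.
K' ⊕ ipad = b4 4d 38 91 36; K' ⊕ opad = de 27 52 fb 5c.
m1: inner = H(b4 4d 38 91 36 cb 2c c7 85) = 43; tag = H(de 27 52 fb 5c 43) = f1 ← matches
m2: inner = H(b4 4d 38 91 36 bd 3e ca 21) = e6; tag = H(de 27 52 fb 5c e6) = 94
m3: inner = H(b4 4d 38 91 36 a8 06 e5 1b) = ae; tag = H(de 27 52 fb 5c ae) = 5c

1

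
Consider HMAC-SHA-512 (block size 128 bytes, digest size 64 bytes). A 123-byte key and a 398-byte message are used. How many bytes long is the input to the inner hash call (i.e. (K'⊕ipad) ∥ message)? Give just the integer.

526

Key is 123 ≤ 128 bytes, zero-padded: |K'| = 128.
Inner input = (K'⊕ipad) ∥ m → 128 + 398 = 526 bytes.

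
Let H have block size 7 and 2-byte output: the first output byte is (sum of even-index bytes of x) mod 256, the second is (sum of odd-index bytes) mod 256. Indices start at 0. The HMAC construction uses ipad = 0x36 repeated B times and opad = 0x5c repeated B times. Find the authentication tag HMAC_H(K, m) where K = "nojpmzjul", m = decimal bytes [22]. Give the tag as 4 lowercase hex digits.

Key "nojpmzjul" = 6e 6f 6a 70 6d 7a 6a 75 6c is 9 bytes > B = 7, so hash it first: H(key) = 1b ce, then zero-pad to 7 bytes: K' = 1b ce 00 00 00 00 00.
K' ⊕ ipad = 2d f8 36 36 36 36 36.  K' ⊕ opad = 47 92 5c 5c 5c 5c 5c.
Inner input = (K'⊕ipad) ∥ m = 2d f8 36 36 36 36 36 ∥ 16.
Inner hash: even-index sum = 207 mod 256 = 207; odd-index sum = 378 mod 256 = 122 → cf 7a.
Outer input = (K'⊕opad) ∥ inner = 47 92 5c 5c 5c 5c 5c ∥ cf 7a.
Outer hash (tag): even-index sum = 469 mod 256 = 213; odd-index sum = 537 mod 256 = 25 → d5 19.

d519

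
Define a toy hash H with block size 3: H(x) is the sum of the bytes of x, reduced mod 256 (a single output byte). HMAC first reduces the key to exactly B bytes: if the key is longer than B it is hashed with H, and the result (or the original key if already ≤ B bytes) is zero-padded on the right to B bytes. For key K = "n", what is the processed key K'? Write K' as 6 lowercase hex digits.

Key "n" = 6e is 1 byte ≤ B = 3; zero-pad to 3 bytes: K' = 6e 00 00.

6e0000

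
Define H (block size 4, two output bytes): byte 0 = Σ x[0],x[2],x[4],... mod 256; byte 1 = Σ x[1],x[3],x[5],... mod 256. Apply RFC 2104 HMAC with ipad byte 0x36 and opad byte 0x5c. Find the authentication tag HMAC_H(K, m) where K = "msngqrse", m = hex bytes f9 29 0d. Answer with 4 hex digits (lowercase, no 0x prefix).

Key "msngqrse" = 6d 73 6e 67 71 72 73 65 is 8 bytes > B = 4, so hash it first: H(key) = bf b1, then zero-pad to 4 bytes: K' = bf b1 00 00.
K' ⊕ ipad = 89 87 36 36.  K' ⊕ opad = e3 ed 5c 5c.
Inner input = (K'⊕ipad) ∥ m = 89 87 36 36 ∥ f9 29 0d.
Inner hash: even-index sum = 453 mod 256 = 197; odd-index sum = 230 mod 256 = 230 → c5 e6.
Outer input = (K'⊕opad) ∥ inner = e3 ed 5c 5c ∥ c5 e6.
Outer hash (tag): even-index sum = 516 mod 256 = 4; odd-index sum = 559 mod 256 = 47 → 04 2f.

042f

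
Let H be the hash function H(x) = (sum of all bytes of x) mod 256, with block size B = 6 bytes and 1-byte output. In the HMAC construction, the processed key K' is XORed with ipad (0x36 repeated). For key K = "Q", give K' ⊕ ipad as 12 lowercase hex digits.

Key "Q" = 51 is 1 byte ≤ B = 6; zero-pad to 6 bytes: K' = 51 00 00 00 00 00.
XOR each byte with 0x36: 51⊕36=67, 00⊕36=36, 00⊕36=36, 00⊕36=36, 00⊕36=36, 00⊕36=36.

673636363636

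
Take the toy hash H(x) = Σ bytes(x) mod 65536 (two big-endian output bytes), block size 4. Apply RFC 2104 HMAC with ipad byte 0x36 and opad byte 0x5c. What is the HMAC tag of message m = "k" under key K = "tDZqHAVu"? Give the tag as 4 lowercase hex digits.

Key "tDZqHAVu" = 74 44 5a 71 48 41 56 75 is 8 bytes > B = 4, so hash it first: H(key) = 02 d7, then zero-pad to 4 bytes: K' = 02 d7 00 00.
K' ⊕ ipad = 34 e1 36 36.  K' ⊕ opad = 5e 8b 5c 5c.
Inner input = (K'⊕ipad) ∥ m = 34 e1 36 36 ∥ 6b.
Inner hash: sum = 52+225+54+54+107 = 492 → 01 ec.
Outer input = (K'⊕opad) ∥ inner = 5e 8b 5c 5c ∥ 01 ec.
Outer hash (tag): sum = 94+139+92+92+1+236 = 654 → 02 8e.

028e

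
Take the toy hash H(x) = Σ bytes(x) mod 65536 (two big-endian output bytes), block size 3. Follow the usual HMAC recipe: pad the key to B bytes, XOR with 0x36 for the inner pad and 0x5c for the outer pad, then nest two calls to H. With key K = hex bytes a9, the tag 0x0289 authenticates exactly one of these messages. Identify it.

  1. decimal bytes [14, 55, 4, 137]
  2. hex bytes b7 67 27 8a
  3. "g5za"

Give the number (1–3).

2

Key hex bytes a9 is 1 byte ≤ B = 3; zero-pad to 3 bytes: K' = a9 00 00.
K' ⊕ ipad = 9f 36 36; K' ⊕ opad = f5 5c 5c.
m1: inner = H(9f 36 36 0e 37 04 89) = 01 dd; tag = H(f5 5c 5c 01 dd) = 028b
m2: inner = H(9f 36 36 b7 67 27 8a) = 02 da; tag = H(f5 5c 5c 02 da) = 0289 ← matches
m3: inner = H(9f 36 36 67 35 7a 61) = 02 82; tag = H(f5 5c 5c 02 82) = 0231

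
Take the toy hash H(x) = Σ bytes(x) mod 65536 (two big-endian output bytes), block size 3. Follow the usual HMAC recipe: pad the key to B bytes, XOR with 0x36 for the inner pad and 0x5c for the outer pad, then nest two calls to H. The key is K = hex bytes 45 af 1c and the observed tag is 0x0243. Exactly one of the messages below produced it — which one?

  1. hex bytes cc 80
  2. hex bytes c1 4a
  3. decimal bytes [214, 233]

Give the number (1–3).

Key hex bytes 45 af 1c is exactly B = 3 bytes: K' = 45 af 1c.
K' ⊕ ipad = 73 99 2a; K' ⊕ opad = 19 f3 40.
m1: inner = H(73 99 2a cc 80) = 02 82; tag = H(19 f3 40 02 82) = 01d0
m2: inner = H(73 99 2a c1 4a) = 02 41; tag = H(19 f3 40 02 41) = 018f
m3: inner = H(73 99 2a d6 e9) = 02 f5; tag = H(19 f3 40 02 f5) = 0243 ← matches

3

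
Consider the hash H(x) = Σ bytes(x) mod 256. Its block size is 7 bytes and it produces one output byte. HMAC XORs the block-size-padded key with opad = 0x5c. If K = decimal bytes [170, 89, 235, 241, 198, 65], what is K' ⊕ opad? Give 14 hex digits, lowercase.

f605b7ad9a1d5c

Key decimal bytes [170, 89, 235, 241, 198, 65] = aa 59 eb f1 c6 41 is 6 bytes ≤ B = 7; zero-pad to 7 bytes: K' = aa 59 eb f1 c6 41 00.
XOR each byte with 0x5c: aa⊕5c=f6, 59⊕5c=05, eb⊕5c=b7, f1⊕5c=ad, c6⊕5c=9a, 41⊕5c=1d, 00⊕5c=5c.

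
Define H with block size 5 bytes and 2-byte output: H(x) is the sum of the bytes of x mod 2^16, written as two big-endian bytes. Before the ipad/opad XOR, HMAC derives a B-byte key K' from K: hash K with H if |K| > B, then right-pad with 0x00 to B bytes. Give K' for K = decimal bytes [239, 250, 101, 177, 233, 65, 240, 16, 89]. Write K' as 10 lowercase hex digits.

0582000000

|K| = 9 > B = 5, so first hash the key.
H(K): sum = 239+250+101+177+233+65+240+16+89 = 1410 → 05 82.
Zero-pad H(K) = 05 82 to 5 bytes: K' = 05 82 00 00 00.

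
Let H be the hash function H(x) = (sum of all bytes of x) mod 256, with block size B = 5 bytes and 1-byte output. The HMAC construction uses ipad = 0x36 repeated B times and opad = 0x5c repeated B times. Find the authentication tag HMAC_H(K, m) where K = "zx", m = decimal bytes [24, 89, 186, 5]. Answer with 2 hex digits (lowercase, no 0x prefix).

Key "zx" = 7a 78 is 2 bytes ≤ B = 5; zero-pad to 5 bytes: K' = 7a 78 00 00 00.
K' ⊕ ipad = 4c 4e 36 36 36.  K' ⊕ opad = 26 24 5c 5c 5c.
Inner input = (K'⊕ipad) ∥ m = 4c 4e 36 36 36 ∥ 18 59 ba 05.
Inner hash: sum = 76+78+54+54+54+24+89+186+5 = 620; mod 256 = 108 → 6c.
Outer input = (K'⊕opad) ∥ inner = 26 24 5c 5c 5c ∥ 6c.
Outer hash (tag): sum = 38+36+92+92+92+108 = 458; mod 256 = 202 → ca.

ca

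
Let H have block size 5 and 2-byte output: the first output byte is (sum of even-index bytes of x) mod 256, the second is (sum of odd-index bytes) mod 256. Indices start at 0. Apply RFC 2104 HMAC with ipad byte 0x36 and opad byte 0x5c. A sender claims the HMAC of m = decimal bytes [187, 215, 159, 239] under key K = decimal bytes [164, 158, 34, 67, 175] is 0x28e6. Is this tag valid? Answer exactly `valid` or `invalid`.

invalid

Key decimal bytes [164, 158, 34, 67, 175] = a4 9e 22 43 af is exactly B = 5 bytes: K' = a4 9e 22 43 af.
K' ⊕ ipad = 92 a8 14 75 99; K' ⊕ opad = f8 c2 7e 1f f3.
Inner hash: even-index sum = 773 mod 256 = 5; odd-index sum = 631 mod 256 = 119 → 05 77.
Outer hash (recomputed tag): even-index sum = 736 mod 256 = 224; odd-index sum = 230 mod 256 = 230 → e0 e6.
Recomputed tag = e0e6; claimed = 28e6 → mismatch.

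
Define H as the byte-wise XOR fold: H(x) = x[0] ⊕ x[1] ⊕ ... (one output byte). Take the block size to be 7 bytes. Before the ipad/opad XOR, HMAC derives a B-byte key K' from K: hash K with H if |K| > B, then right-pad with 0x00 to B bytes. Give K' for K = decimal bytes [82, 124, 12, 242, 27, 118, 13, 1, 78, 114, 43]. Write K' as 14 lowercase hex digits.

|K| = 11 > B = 7, so first hash the key.
H(K): XOR 52⊕7c⊕0c⊕f2⊕1b⊕76⊕0d⊕01⊕4e⊕72⊕2b = a6.
Zero-pad H(K) = a6 to 7 bytes: K' = a6 00 00 00 00 00 00.

a6000000000000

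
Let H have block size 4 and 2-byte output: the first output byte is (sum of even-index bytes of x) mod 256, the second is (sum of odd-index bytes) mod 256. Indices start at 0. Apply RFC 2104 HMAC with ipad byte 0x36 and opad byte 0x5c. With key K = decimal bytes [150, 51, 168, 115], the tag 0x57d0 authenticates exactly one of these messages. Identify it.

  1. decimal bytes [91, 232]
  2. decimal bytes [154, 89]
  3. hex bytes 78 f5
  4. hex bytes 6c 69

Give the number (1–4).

1

Key decimal bytes [150, 51, 168, 115] = 96 33 a8 73 is exactly B = 4 bytes: K' = 96 33 a8 73.
K' ⊕ ipad = a0 05 9e 45; K' ⊕ opad = ca 6f f4 2f.
m1: inner = H(a0 05 9e 45 5b e8) = 99 32; tag = H(ca 6f f4 2f 99 32) = 57d0 ← matches
m2: inner = H(a0 05 9e 45 9a 59) = d8 a3; tag = H(ca 6f f4 2f d8 a3) = 9641
m3: inner = H(a0 05 9e 45 78 f5) = b6 3f; tag = H(ca 6f f4 2f b6 3f) = 74dd
m4: inner = H(a0 05 9e 45 6c 69) = aa b3; tag = H(ca 6f f4 2f aa b3) = 6851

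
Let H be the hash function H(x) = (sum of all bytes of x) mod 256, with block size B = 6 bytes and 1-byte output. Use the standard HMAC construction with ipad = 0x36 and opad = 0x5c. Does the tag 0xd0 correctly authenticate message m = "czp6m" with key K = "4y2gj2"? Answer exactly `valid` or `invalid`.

Key "4y2gj2" = 34 79 32 67 6a 32 is exactly B = 6 bytes: K' = 34 79 32 67 6a 32.
K' ⊕ ipad = 02 4f 04 51 5c 04; K' ⊕ opad = 68 25 6e 3b 36 6e.
Inner hash: sum = 2+79+4+81+92+4+99+122+112+54+109 = 758; mod 256 = 246 → f6.
Outer hash (recomputed tag): sum = 104+37+110+59+54+110+246 = 720; mod 256 = 208 → d0.
Recomputed tag = d0; claimed = d0 → match.

valid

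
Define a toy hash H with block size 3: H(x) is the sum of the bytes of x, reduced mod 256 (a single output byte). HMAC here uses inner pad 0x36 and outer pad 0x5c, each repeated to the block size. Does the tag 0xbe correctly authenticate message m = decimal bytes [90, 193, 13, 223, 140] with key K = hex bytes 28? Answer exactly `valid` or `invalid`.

Key hex bytes 28 is 1 byte ≤ B = 3; zero-pad to 3 bytes: K' = 28 00 00.
K' ⊕ ipad = 1e 36 36; K' ⊕ opad = 74 5c 5c.
Inner hash: sum = 30+54+54+90+193+13+223+140 = 797; mod 256 = 29 → 1d.
Outer hash (recomputed tag): sum = 116+92+92+29 = 329; mod 256 = 73 → 49.
Recomputed tag = 49; claimed = be → mismatch.

invalid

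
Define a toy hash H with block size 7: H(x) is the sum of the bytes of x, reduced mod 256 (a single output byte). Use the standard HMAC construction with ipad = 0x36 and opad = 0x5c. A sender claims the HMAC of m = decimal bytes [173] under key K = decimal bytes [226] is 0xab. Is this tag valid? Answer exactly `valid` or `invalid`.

valid

Key decimal bytes [226] = e2 is 1 byte ≤ B = 7; zero-pad to 7 bytes: K' = e2 00 00 00 00 00 00.
K' ⊕ ipad = d4 36 36 36 36 36 36; K' ⊕ opad = be 5c 5c 5c 5c 5c 5c.
Inner hash: sum = 212+54+54+54+54+54+54+173 = 709; mod 256 = 197 → c5.
Outer hash (recomputed tag): sum = 190+92+92+92+92+92+92+197 = 939; mod 256 = 171 → ab.
Recomputed tag = ab; claimed = ab → match.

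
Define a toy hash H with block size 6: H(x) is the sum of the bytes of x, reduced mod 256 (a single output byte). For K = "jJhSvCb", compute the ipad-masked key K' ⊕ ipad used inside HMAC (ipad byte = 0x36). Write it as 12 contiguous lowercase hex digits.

Key "jJhSvCb" = 6a 4a 68 53 76 43 62 is 7 bytes > B = 6, so hash it first: H(key) = 8a, then zero-pad to 6 bytes: K' = 8a 00 00 00 00 00.
XOR each byte with 0x36: 8a⊕36=bc, 00⊕36=36, 00⊕36=36, 00⊕36=36, 00⊕36=36, 00⊕36=36.

bc3636363636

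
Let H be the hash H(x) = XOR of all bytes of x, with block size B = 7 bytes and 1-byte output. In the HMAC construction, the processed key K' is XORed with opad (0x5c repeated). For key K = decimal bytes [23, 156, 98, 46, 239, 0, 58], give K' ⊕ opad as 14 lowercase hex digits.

4bc03e72b35c66

Key decimal bytes [23, 156, 98, 46, 239, 0, 58] = 17 9c 62 2e ef 00 3a is exactly B = 7 bytes: K' = 17 9c 62 2e ef 00 3a.
XOR each byte with 0x5c: 17⊕5c=4b, 9c⊕5c=c0, 62⊕5c=3e, 2e⊕5c=72, ef⊕5c=b3, 00⊕5c=5c, 3a⊕5c=66.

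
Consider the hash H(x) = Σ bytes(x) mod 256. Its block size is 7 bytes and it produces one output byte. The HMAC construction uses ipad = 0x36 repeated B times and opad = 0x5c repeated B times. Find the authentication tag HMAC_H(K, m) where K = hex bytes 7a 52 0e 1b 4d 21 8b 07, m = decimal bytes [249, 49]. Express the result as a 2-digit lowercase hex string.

Key hex bytes 7a 52 0e 1b 4d 21 8b 07 is 8 bytes > B = 7, so hash it first: H(key) = f5, then zero-pad to 7 bytes: K' = f5 00 00 00 00 00 00.
K' ⊕ ipad = c3 36 36 36 36 36 36.  K' ⊕ opad = a9 5c 5c 5c 5c 5c 5c.
Inner input = (K'⊕ipad) ∥ m = c3 36 36 36 36 36 36 ∥ f9 31.
Inner hash: sum = 195+54+54+54+54+54+54+249+49 = 817; mod 256 = 49 → 31.
Outer input = (K'⊕opad) ∥ inner = a9 5c 5c 5c 5c 5c 5c ∥ 31.
Outer hash (tag): sum = 169+92+92+92+92+92+92+49 = 770; mod 256 = 2 → 02.

02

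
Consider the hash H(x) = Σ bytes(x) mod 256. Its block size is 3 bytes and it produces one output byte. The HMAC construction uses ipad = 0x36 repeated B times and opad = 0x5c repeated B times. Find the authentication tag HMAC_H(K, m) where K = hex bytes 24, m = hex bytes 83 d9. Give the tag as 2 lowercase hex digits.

Key hex bytes 24 is 1 byte ≤ B = 3; zero-pad to 3 bytes: K' = 24 00 00.
K' ⊕ ipad = 12 36 36.  K' ⊕ opad = 78 5c 5c.
Inner input = (K'⊕ipad) ∥ m = 12 36 36 ∥ 83 d9.
Inner hash: sum = 18+54+54+131+217 = 474; mod 256 = 218 → da.
Outer input = (K'⊕opad) ∥ inner = 78 5c 5c ∥ da.
Outer hash (tag): sum = 120+92+92+218 = 522; mod 256 = 10 → 0a.

0a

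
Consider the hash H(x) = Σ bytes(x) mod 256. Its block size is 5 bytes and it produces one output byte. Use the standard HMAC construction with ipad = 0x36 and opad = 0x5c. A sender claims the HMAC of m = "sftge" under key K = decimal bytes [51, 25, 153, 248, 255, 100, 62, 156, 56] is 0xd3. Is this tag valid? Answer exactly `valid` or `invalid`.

Key decimal bytes [51, 25, 153, 248, 255, 100, 62, 156, 56] = 33 19 99 f8 ff 64 3e 9c 38 is 9 bytes > B = 5, so hash it first: H(key) = 52, then zero-pad to 5 bytes: K' = 52 00 00 00 00.
K' ⊕ ipad = 64 36 36 36 36; K' ⊕ opad = 0e 5c 5c 5c 5c.
Inner hash: sum = 100+54+54+54+54+115+102+116+103+101 = 853; mod 256 = 85 → 55.
Outer hash (recomputed tag): sum = 14+92+92+92+92+85 = 467; mod 256 = 211 → d3.
Recomputed tag = d3; claimed = d3 → match.

valid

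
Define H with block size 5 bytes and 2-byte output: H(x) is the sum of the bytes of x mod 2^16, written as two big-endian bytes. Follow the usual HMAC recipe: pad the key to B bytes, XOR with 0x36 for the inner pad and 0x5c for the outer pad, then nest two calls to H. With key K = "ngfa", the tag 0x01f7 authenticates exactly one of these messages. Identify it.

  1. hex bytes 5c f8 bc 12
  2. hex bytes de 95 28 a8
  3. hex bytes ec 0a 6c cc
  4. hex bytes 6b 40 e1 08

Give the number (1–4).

Key "ngfa" = 6e 67 66 61 is 4 bytes ≤ B = 5; zero-pad to 5 bytes: K' = 6e 67 66 61 00.
K' ⊕ ipad = 58 51 50 57 36; K' ⊕ opad = 32 3b 3a 3d 5c.
m1: inner = H(58 51 50 57 36 5c f8 bc 12) = 03 a8; tag = H(32 3b 3a 3d 5c 03 a8) = 01eb
m2: inner = H(58 51 50 57 36 de 95 28 a8) = 03 c9; tag = H(32 3b 3a 3d 5c 03 c9) = 020c
m3: inner = H(58 51 50 57 36 ec 0a 6c cc) = 03 b4; tag = H(32 3b 3a 3d 5c 03 b4) = 01f7 ← matches
m4: inner = H(58 51 50 57 36 6b 40 e1 08) = 03 1a; tag = H(32 3b 3a 3d 5c 03 1a) = 015d

3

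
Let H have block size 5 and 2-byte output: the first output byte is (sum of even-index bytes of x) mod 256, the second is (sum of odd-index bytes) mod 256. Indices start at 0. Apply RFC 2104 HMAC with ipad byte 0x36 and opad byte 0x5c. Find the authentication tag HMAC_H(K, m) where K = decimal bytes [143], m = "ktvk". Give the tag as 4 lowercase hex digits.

d8bc

Key decimal bytes [143] = 8f is 1 byte ≤ B = 5; zero-pad to 5 bytes: K' = 8f 00 00 00 00.
K' ⊕ ipad = b9 36 36 36 36.  K' ⊕ opad = d3 5c 5c 5c 5c.
Inner input = (K'⊕ipad) ∥ m = b9 36 36 36 36 ∥ 6b 74 76 6b.
Inner hash: even-index sum = 516 mod 256 = 4; odd-index sum = 333 mod 256 = 77 → 04 4d.
Outer input = (K'⊕opad) ∥ inner = d3 5c 5c 5c 5c ∥ 04 4d.
Outer hash (tag): even-index sum = 472 mod 256 = 216; odd-index sum = 188 mod 256 = 188 → d8 bc.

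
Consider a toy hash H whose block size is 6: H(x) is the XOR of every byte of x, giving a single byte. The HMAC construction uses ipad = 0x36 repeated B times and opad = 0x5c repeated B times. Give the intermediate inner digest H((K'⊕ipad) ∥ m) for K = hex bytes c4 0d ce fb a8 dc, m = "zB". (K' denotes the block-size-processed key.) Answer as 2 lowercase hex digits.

b0

Key hex bytes c4 0d ce fb a8 dc is exactly B = 6 bytes: K' = c4 0d ce fb a8 dc.
K' ⊕ ipad = f2 3b f8 cd 9e ea.
Inner input = f2 3b f8 cd 9e ea ∥ 7a 42.
Inner hash: XOR f2⊕3b⊕f8⊕cd⊕9e⊕ea⊕7a⊕42 = b0.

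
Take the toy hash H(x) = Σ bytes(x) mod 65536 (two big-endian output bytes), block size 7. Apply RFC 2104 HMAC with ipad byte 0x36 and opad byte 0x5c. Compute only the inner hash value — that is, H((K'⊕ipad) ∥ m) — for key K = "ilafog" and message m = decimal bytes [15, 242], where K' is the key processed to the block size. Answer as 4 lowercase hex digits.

0341

Key "ilafog" = 69 6c 61 66 6f 67 is 6 bytes ≤ B = 7; zero-pad to 7 bytes: K' = 69 6c 61 66 6f 67 00.
K' ⊕ ipad = 5f 5a 57 50 59 51 36.
Inner input = 5f 5a 57 50 59 51 36 ∥ 0f f2.
Inner hash: sum = 95+90+87+80+89+81+54+15+242 = 833 → 03 41.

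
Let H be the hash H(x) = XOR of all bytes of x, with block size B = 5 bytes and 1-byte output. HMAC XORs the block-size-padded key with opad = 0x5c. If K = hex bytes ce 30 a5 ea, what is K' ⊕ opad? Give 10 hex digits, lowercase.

926cf9b65c

Key hex bytes ce 30 a5 ea is 4 bytes ≤ B = 5; zero-pad to 5 bytes: K' = ce 30 a5 ea 00.
XOR each byte with 0x5c: ce⊕5c=92, 30⊕5c=6c, a5⊕5c=f9, ea⊕5c=b6, 00⊕5c=5c.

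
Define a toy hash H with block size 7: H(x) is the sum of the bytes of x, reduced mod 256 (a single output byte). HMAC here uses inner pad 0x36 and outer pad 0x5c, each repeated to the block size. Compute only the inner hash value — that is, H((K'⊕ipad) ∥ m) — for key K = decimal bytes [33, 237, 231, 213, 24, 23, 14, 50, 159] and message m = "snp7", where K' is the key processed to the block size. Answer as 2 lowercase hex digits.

Key decimal bytes [33, 237, 231, 213, 24, 23, 14, 50, 159] = 21 ed e7 d5 18 17 0e 32 9f is 9 bytes > B = 7, so hash it first: H(key) = d8, then zero-pad to 7 bytes: K' = d8 00 00 00 00 00 00.
K' ⊕ ipad = ee 36 36 36 36 36 36.
Inner input = ee 36 36 36 36 36 36 ∥ 73 6e 70 37.
Inner hash: sum = 238+54+54+54+54+54+54+115+110+112+55 = 954; mod 256 = 186 → ba.

ba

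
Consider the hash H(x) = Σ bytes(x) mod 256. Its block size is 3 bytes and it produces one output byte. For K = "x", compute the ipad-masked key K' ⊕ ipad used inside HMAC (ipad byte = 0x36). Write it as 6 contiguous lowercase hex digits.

4e3636

Key "x" = 78 is 1 byte ≤ B = 3; zero-pad to 3 bytes: K' = 78 00 00.
XOR each byte with 0x36: 78⊕36=4e, 00⊕36=36, 00⊕36=36.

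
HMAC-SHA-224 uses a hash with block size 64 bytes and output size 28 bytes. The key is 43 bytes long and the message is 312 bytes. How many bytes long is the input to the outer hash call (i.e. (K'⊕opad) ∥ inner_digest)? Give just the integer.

92

Key is 43 ≤ 64 bytes, zero-padded: |K'| = 64.
Outer input = (K'⊕opad) ∥ H(inner) → 64 + 28 = 92 bytes.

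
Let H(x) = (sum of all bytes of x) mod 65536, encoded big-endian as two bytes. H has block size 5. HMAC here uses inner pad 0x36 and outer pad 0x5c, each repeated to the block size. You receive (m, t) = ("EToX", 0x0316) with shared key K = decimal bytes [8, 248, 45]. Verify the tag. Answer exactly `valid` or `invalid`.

valid

Key decimal bytes [8, 248, 45] = 08 f8 2d is 3 bytes ≤ B = 5; zero-pad to 5 bytes: K' = 08 f8 2d 00 00.
K' ⊕ ipad = 3e ce 1b 36 36; K' ⊕ opad = 54 a4 71 5c 5c.
Inner hash: sum = 62+206+27+54+54+69+84+111+88 = 755 → 02 f3.
Outer hash (recomputed tag): sum = 84+164+113+92+92+2+243 = 790 → 03 16.
Recomputed tag = 0316; claimed = 0316 → match.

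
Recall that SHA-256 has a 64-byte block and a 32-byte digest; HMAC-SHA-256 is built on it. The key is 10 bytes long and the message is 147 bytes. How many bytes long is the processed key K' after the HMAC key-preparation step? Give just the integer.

Key is 10 ≤ 64 bytes, zero-padded: |K'| = 64.

64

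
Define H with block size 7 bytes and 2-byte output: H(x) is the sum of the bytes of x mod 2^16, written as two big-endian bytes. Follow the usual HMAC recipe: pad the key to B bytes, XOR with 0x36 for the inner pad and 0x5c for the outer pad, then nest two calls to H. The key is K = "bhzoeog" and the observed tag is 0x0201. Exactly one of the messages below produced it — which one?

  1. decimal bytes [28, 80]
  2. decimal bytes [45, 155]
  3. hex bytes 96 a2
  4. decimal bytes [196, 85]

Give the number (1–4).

Key "bhzoeog" = 62 68 7a 6f 65 6f 67 is exactly B = 7 bytes: K' = 62 68 7a 6f 65 6f 67.
K' ⊕ ipad = 54 5e 4c 59 53 59 51; K' ⊕ opad = 3e 34 26 33 39 33 3b.
m1: inner = H(54 5e 4c 59 53 59 51 1c 50) = 02 c0; tag = H(3e 34 26 33 39 33 3b 02 c0) = 0234
m2: inner = H(54 5e 4c 59 53 59 51 2d 9b) = 03 1c; tag = H(3e 34 26 33 39 33 3b 03 1c) = 0191
m3: inner = H(54 5e 4c 59 53 59 51 96 a2) = 03 8c; tag = H(3e 34 26 33 39 33 3b 03 8c) = 0201 ← matches
m4: inner = H(54 5e 4c 59 53 59 51 c4 55) = 03 6d; tag = H(3e 34 26 33 39 33 3b 03 6d) = 01e2

3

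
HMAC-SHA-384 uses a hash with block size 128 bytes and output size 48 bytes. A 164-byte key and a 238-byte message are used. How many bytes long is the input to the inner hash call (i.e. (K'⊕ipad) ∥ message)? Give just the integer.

366

Key is 164 > 128 bytes, so it is hashed to 48 bytes then zero-padded to 128: |K'| = 128.
Inner input = (K'⊕ipad) ∥ m → 128 + 238 = 366 bytes.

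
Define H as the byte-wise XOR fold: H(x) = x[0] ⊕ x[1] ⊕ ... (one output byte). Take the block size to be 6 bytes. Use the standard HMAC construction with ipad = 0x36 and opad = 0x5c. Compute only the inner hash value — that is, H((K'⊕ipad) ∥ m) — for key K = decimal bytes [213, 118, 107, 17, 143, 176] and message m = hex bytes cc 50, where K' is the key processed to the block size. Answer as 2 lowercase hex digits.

Key decimal bytes [213, 118, 107, 17, 143, 176] = d5 76 6b 11 8f b0 is exactly B = 6 bytes: K' = d5 76 6b 11 8f b0.
K' ⊕ ipad = e3 40 5d 27 b9 86.
Inner input = e3 40 5d 27 b9 86 ∥ cc 50.
Inner hash: XOR e3⊕40⊕5d⊕27⊕b9⊕86⊕cc⊕50 = 7a.

7a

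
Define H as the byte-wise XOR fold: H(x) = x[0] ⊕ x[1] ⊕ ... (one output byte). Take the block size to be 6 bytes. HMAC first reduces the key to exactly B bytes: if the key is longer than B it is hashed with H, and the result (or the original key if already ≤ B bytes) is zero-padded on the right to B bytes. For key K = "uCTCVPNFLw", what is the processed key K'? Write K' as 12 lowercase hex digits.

140000000000

|K| = 10 > B = 6, so first hash the key.
H(K): XOR 75⊕43⊕54⊕43⊕56⊕50⊕4e⊕46⊕4c⊕77 = 14.
Zero-pad H(K) = 14 to 6 bytes: K' = 14 00 00 00 00 00.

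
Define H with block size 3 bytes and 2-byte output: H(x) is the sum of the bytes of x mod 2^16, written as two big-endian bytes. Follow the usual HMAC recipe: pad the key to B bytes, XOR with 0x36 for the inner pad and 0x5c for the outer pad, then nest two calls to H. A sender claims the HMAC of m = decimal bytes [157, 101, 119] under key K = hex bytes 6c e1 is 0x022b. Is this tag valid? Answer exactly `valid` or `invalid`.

valid

Key hex bytes 6c e1 is 2 bytes ≤ B = 3; zero-pad to 3 bytes: K' = 6c e1 00.
K' ⊕ ipad = 5a d7 36; K' ⊕ opad = 30 bd 5c.
Inner hash: sum = 90+215+54+157+101+119 = 736 → 02 e0.
Outer hash (recomputed tag): sum = 48+189+92+2+224 = 555 → 02 2b.
Recomputed tag = 022b; claimed = 022b → match.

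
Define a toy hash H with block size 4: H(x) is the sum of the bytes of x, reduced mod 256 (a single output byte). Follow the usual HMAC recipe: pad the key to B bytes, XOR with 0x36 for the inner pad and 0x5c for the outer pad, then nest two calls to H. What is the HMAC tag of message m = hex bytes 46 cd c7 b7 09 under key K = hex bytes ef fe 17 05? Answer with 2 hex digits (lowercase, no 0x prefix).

Key hex bytes ef fe 17 05 is exactly B = 4 bytes: K' = ef fe 17 05.
K' ⊕ ipad = d9 c8 21 33.  K' ⊕ opad = b3 a2 4b 59.
Inner input = (K'⊕ipad) ∥ m = d9 c8 21 33 ∥ 46 cd c7 b7 09.
Inner hash: sum = 217+200+33+51+70+205+199+183+9 = 1167; mod 256 = 143 → 8f.
Outer input = (K'⊕opad) ∥ inner = b3 a2 4b 59 ∥ 8f.
Outer hash (tag): sum = 179+162+75+89+143 = 648; mod 256 = 136 → 88.

88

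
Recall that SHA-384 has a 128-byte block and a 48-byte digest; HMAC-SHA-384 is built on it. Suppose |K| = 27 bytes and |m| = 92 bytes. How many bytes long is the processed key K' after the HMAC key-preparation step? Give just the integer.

128

Key is 27 ≤ 128 bytes, zero-padded: |K'| = 128.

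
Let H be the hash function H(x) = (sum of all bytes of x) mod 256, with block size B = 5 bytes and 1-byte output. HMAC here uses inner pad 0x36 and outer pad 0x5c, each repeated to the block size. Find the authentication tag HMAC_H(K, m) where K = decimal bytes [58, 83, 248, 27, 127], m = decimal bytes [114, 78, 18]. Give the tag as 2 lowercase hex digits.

0a

Key decimal bytes [58, 83, 248, 27, 127] = 3a 53 f8 1b 7f is exactly B = 5 bytes: K' = 3a 53 f8 1b 7f.
K' ⊕ ipad = 0c 65 ce 2d 49.  K' ⊕ opad = 66 0f a4 47 23.
Inner input = (K'⊕ipad) ∥ m = 0c 65 ce 2d 49 ∥ 72 4e 12.
Inner hash: sum = 12+101+206+45+73+114+78+18 = 647; mod 256 = 135 → 87.
Outer input = (K'⊕opad) ∥ inner = 66 0f a4 47 23 ∥ 87.
Outer hash (tag): sum = 102+15+164+71+35+135 = 522; mod 256 = 10 → 0a.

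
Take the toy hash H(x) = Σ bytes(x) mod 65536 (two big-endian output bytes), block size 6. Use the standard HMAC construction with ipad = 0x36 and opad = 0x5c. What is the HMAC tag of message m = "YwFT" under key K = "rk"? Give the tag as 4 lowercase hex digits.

Key "rk" = 72 6b is 2 bytes ≤ B = 6; zero-pad to 6 bytes: K' = 72 6b 00 00 00 00.
K' ⊕ ipad = 44 5d 36 36 36 36.  K' ⊕ opad = 2e 37 5c 5c 5c 5c.
Inner input = (K'⊕ipad) ∥ m = 44 5d 36 36 36 36 ∥ 59 77 46 54.
Inner hash: sum = 68+93+54+54+54+54+89+119+70+84 = 739 → 02 e3.
Outer input = (K'⊕opad) ∥ inner = 2e 37 5c 5c 5c 5c ∥ 02 e3.
Outer hash (tag): sum = 46+55+92+92+92+92+2+227 = 698 → 02 ba.

02ba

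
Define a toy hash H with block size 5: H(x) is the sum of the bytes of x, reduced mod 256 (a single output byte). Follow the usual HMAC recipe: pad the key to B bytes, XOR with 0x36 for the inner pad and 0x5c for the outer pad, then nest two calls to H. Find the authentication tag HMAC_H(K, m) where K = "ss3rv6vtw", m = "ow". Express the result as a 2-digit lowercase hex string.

a0

Key "ss3rv6vtw" = 73 73 33 72 76 36 76 74 77 is 9 bytes > B = 5, so hash it first: H(key) = 98, then zero-pad to 5 bytes: K' = 98 00 00 00 00.
K' ⊕ ipad = ae 36 36 36 36.  K' ⊕ opad = c4 5c 5c 5c 5c.
Inner input = (K'⊕ipad) ∥ m = ae 36 36 36 36 ∥ 6f 77.
Inner hash: sum = 174+54+54+54+54+111+119 = 620; mod 256 = 108 → 6c.
Outer input = (K'⊕opad) ∥ inner = c4 5c 5c 5c 5c ∥ 6c.
Outer hash (tag): sum = 196+92+92+92+92+108 = 672; mod 256 = 160 → a0.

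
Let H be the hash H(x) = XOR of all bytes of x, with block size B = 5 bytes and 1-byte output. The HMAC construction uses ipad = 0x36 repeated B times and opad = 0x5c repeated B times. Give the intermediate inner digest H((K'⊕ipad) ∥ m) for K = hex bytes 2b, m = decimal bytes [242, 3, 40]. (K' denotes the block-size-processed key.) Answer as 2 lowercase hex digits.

Key hex bytes 2b is 1 byte ≤ B = 5; zero-pad to 5 bytes: K' = 2b 00 00 00 00.
K' ⊕ ipad = 1d 36 36 36 36.
Inner input = 1d 36 36 36 36 ∥ f2 03 28.
Inner hash: XOR 1d⊕36⊕36⊕36⊕36⊕f2⊕03⊕28 = c4.

c4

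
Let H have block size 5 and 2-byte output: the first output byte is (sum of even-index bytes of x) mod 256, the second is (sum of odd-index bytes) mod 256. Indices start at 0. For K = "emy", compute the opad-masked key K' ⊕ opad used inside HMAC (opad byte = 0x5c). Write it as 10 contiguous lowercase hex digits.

Key "emy" = 65 6d 79 is 3 bytes ≤ B = 5; zero-pad to 5 bytes: K' = 65 6d 79 00 00.
XOR each byte with 0x5c: 65⊕5c=39, 6d⊕5c=31, 79⊕5c=25, 00⊕5c=5c, 00⊕5c=5c.

3931255c5c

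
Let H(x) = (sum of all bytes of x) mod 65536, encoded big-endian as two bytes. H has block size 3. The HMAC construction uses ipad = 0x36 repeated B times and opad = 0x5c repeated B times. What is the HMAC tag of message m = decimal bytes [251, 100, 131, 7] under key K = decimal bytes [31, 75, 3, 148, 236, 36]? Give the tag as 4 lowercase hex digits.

Key decimal bytes [31, 75, 3, 148, 236, 36] = 1f 4b 03 94 ec 24 is 6 bytes > B = 3, so hash it first: H(key) = 02 11, then zero-pad to 3 bytes: K' = 02 11 00.
K' ⊕ ipad = 34 27 36.  K' ⊕ opad = 5e 4d 5c.
Inner input = (K'⊕ipad) ∥ m = 34 27 36 ∥ fb 64 83 07.
Inner hash: sum = 52+39+54+251+100+131+7 = 634 → 02 7a.
Outer input = (K'⊕opad) ∥ inner = 5e 4d 5c ∥ 02 7a.
Outer hash (tag): sum = 94+77+92+2+122 = 387 → 01 83.

0183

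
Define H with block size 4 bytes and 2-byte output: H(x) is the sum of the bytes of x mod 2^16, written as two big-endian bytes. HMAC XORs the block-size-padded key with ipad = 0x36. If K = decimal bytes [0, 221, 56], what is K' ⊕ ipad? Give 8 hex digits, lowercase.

36eb0e36

Key decimal bytes [0, 221, 56] = 00 dd 38 is 3 bytes ≤ B = 4; zero-pad to 4 bytes: K' = 00 dd 38 00.
XOR each byte with 0x36: 00⊕36=36, dd⊕36=eb, 38⊕36=0e, 00⊕36=36.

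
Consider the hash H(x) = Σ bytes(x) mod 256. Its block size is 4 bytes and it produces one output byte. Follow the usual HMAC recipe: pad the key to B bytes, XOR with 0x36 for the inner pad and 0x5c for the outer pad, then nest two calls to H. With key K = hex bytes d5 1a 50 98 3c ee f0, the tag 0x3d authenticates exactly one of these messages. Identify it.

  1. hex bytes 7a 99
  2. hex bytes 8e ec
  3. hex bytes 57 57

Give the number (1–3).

1

Key hex bytes d5 1a 50 98 3c ee f0 is 7 bytes > B = 4, so hash it first: H(key) = f1, then zero-pad to 4 bytes: K' = f1 00 00 00.
K' ⊕ ipad = c7 36 36 36; K' ⊕ opad = ad 5c 5c 5c.
m1: inner = H(c7 36 36 36 7a 99) = 7c; tag = H(ad 5c 5c 5c 7c) = 3d ← matches
m2: inner = H(c7 36 36 36 8e ec) = e3; tag = H(ad 5c 5c 5c e3) = a4
m3: inner = H(c7 36 36 36 57 57) = 17; tag = H(ad 5c 5c 5c 17) = d8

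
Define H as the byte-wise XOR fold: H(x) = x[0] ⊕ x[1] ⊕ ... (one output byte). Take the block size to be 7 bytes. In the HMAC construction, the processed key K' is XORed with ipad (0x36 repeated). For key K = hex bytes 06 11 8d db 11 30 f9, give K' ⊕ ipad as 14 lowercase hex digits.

3027bbed2706cf

Key hex bytes 06 11 8d db 11 30 f9 is exactly B = 7 bytes: K' = 06 11 8d db 11 30 f9.
XOR each byte with 0x36: 06⊕36=30, 11⊕36=27, 8d⊕36=bb, db⊕36=ed, 11⊕36=27, 30⊕36=06, f9⊕36=cf.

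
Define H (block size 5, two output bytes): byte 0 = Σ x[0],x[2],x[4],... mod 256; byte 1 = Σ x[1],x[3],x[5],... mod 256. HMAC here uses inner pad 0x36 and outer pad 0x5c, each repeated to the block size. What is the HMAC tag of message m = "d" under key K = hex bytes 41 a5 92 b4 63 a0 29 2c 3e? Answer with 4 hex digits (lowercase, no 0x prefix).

Key hex bytes 41 a5 92 b4 63 a0 29 2c 3e is 9 bytes > B = 5, so hash it first: H(key) = 9d 25, then zero-pad to 5 bytes: K' = 9d 25 00 00 00.
K' ⊕ ipad = ab 13 36 36 36.  K' ⊕ opad = c1 79 5c 5c 5c.
Inner input = (K'⊕ipad) ∥ m = ab 13 36 36 36 ∥ 64.
Inner hash: even-index sum = 279 mod 256 = 23; odd-index sum = 173 mod 256 = 173 → 17 ad.
Outer input = (K'⊕opad) ∥ inner = c1 79 5c 5c 5c ∥ 17 ad.
Outer hash (tag): even-index sum = 550 mod 256 = 38; odd-index sum = 236 mod 256 = 236 → 26 ec.

26ec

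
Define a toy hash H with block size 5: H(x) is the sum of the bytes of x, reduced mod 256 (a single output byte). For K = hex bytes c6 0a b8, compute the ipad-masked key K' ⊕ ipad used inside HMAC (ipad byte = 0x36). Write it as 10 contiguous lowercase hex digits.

f03c8e3636

Key hex bytes c6 0a b8 is 3 bytes ≤ B = 5; zero-pad to 5 bytes: K' = c6 0a b8 00 00.
XOR each byte with 0x36: c6⊕36=f0, 0a⊕36=3c, b8⊕36=8e, 00⊕36=36, 00⊕36=36.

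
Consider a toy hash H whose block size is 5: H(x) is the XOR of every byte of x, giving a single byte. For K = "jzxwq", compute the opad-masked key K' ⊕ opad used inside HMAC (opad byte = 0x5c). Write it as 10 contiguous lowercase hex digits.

Key "jzxwq" = 6a 7a 78 77 71 is exactly B = 5 bytes: K' = 6a 7a 78 77 71.
XOR each byte with 0x5c: 6a⊕5c=36, 7a⊕5c=26, 78⊕5c=24, 77⊕5c=2b, 71⊕5c=2d.

3626242b2d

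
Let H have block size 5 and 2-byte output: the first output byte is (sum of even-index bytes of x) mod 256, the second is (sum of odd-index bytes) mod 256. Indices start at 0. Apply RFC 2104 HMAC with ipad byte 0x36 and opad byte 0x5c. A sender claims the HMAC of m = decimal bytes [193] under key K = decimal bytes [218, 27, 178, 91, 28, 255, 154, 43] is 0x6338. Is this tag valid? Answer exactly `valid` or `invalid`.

valid

Key decimal bytes [218, 27, 178, 91, 28, 255, 154, 43] = da 1b b2 5b 1c ff 9a 2b is 8 bytes > B = 5, so hash it first: H(key) = 42 a0, then zero-pad to 5 bytes: K' = 42 a0 00 00 00.
K' ⊕ ipad = 74 96 36 36 36; K' ⊕ opad = 1e fc 5c 5c 5c.
Inner hash: even-index sum = 224 mod 256 = 224; odd-index sum = 397 mod 256 = 141 → e0 8d.
Outer hash (recomputed tag): even-index sum = 355 mod 256 = 99; odd-index sum = 568 mod 256 = 56 → 63 38.
Recomputed tag = 6338; claimed = 6338 → match.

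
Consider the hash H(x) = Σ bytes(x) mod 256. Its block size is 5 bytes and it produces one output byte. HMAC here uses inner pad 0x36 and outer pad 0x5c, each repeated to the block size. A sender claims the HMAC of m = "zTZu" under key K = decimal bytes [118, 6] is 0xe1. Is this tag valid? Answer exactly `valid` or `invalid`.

Key decimal bytes [118, 6] = 76 06 is 2 bytes ≤ B = 5; zero-pad to 5 bytes: K' = 76 06 00 00 00.
K' ⊕ ipad = 40 30 36 36 36; K' ⊕ opad = 2a 5a 5c 5c 5c.
Inner hash: sum = 64+48+54+54+54+122+84+90+117 = 687; mod 256 = 175 → af.
Outer hash (recomputed tag): sum = 42+90+92+92+92+175 = 583; mod 256 = 71 → 47.
Recomputed tag = 47; claimed = e1 → mismatch.

invalid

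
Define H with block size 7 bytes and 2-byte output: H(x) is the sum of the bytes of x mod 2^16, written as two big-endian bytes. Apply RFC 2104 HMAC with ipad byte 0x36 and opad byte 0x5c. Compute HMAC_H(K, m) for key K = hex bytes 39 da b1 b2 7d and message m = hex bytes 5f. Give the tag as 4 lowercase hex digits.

Key hex bytes 39 da b1 b2 7d is 5 bytes ≤ B = 7; zero-pad to 7 bytes: K' = 39 da b1 b2 7d 00 00.
K' ⊕ ipad = 0f ec 87 84 4b 36 36.  K' ⊕ opad = 65 86 ed ee 21 5c 5c.
Inner input = (K'⊕ipad) ∥ m = 0f ec 87 84 4b 36 36 ∥ 5f.
Inner hash: sum = 15+236+135+132+75+54+54+95 = 796 → 03 1c.
Outer input = (K'⊕opad) ∥ inner = 65 86 ed ee 21 5c 5c ∥ 03 1c.
Outer hash (tag): sum = 101+134+237+238+33+92+92+3+28 = 958 → 03 be.

03be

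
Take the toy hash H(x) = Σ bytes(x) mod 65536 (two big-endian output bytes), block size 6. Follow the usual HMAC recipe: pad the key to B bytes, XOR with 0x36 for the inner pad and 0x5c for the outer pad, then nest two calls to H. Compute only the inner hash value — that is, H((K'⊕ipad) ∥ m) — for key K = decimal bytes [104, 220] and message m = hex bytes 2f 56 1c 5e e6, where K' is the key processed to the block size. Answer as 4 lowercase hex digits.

Key decimal bytes [104, 220] = 68 dc is 2 bytes ≤ B = 6; zero-pad to 6 bytes: K' = 68 dc 00 00 00 00.
K' ⊕ ipad = 5e ea 36 36 36 36.
Inner input = 5e ea 36 36 36 36 ∥ 2f 56 1c 5e e6.
Inner hash: sum = 94+234+54+54+54+54+47+86+28+94+230 = 1029 → 04 05.

0405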